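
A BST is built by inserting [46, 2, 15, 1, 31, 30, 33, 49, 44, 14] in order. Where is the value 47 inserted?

Starting tree (level order): [46, 2, 49, 1, 15, None, None, None, None, 14, 31, None, None, 30, 33, None, None, None, 44]
Insertion path: 46 -> 49
Result: insert 47 as left child of 49
Final tree (level order): [46, 2, 49, 1, 15, 47, None, None, None, 14, 31, None, None, None, None, 30, 33, None, None, None, 44]


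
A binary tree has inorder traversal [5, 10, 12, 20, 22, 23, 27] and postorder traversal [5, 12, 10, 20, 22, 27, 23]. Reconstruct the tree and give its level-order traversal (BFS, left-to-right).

Inorder:   [5, 10, 12, 20, 22, 23, 27]
Postorder: [5, 12, 10, 20, 22, 27, 23]
Algorithm: postorder visits root last, so walk postorder right-to-left;
each value is the root of the current inorder slice — split it at that
value, recurse on the right subtree first, then the left.
Recursive splits:
  root=23; inorder splits into left=[5, 10, 12, 20, 22], right=[27]
  root=27; inorder splits into left=[], right=[]
  root=22; inorder splits into left=[5, 10, 12, 20], right=[]
  root=20; inorder splits into left=[5, 10, 12], right=[]
  root=10; inorder splits into left=[5], right=[12]
  root=12; inorder splits into left=[], right=[]
  root=5; inorder splits into left=[], right=[]
Reconstructed level-order: [23, 22, 27, 20, 10, 5, 12]


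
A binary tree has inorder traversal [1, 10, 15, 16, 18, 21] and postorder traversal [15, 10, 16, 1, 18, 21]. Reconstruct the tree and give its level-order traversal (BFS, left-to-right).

Inorder:   [1, 10, 15, 16, 18, 21]
Postorder: [15, 10, 16, 1, 18, 21]
Algorithm: postorder visits root last, so walk postorder right-to-left;
each value is the root of the current inorder slice — split it at that
value, recurse on the right subtree first, then the left.
Recursive splits:
  root=21; inorder splits into left=[1, 10, 15, 16, 18], right=[]
  root=18; inorder splits into left=[1, 10, 15, 16], right=[]
  root=1; inorder splits into left=[], right=[10, 15, 16]
  root=16; inorder splits into left=[10, 15], right=[]
  root=10; inorder splits into left=[], right=[15]
  root=15; inorder splits into left=[], right=[]
Reconstructed level-order: [21, 18, 1, 16, 10, 15]


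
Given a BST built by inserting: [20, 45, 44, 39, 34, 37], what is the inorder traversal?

Tree insertion order: [20, 45, 44, 39, 34, 37]
Tree (level-order array): [20, None, 45, 44, None, 39, None, 34, None, None, 37]
Inorder traversal: [20, 34, 37, 39, 44, 45]


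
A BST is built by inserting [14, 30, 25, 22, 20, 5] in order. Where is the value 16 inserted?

Starting tree (level order): [14, 5, 30, None, None, 25, None, 22, None, 20]
Insertion path: 14 -> 30 -> 25 -> 22 -> 20
Result: insert 16 as left child of 20
Final tree (level order): [14, 5, 30, None, None, 25, None, 22, None, 20, None, 16]


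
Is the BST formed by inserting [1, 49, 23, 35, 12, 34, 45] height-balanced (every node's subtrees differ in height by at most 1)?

Tree (level-order array): [1, None, 49, 23, None, 12, 35, None, None, 34, 45]
Definition: a tree is height-balanced if, at every node, |h(left) - h(right)| <= 1 (empty subtree has height -1).
Bottom-up per-node check:
  node 12: h_left=-1, h_right=-1, diff=0 [OK], height=0
  node 34: h_left=-1, h_right=-1, diff=0 [OK], height=0
  node 45: h_left=-1, h_right=-1, diff=0 [OK], height=0
  node 35: h_left=0, h_right=0, diff=0 [OK], height=1
  node 23: h_left=0, h_right=1, diff=1 [OK], height=2
  node 49: h_left=2, h_right=-1, diff=3 [FAIL (|2--1|=3 > 1)], height=3
  node 1: h_left=-1, h_right=3, diff=4 [FAIL (|-1-3|=4 > 1)], height=4
Node 49 violates the condition: |2 - -1| = 3 > 1.
Result: Not balanced


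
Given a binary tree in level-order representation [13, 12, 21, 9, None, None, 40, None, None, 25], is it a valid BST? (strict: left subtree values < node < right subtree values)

Level-order array: [13, 12, 21, 9, None, None, 40, None, None, 25]
Validate using subtree bounds (lo, hi): at each node, require lo < value < hi,
then recurse left with hi=value and right with lo=value.
Preorder trace (stopping at first violation):
  at node 13 with bounds (-inf, +inf): OK
  at node 12 with bounds (-inf, 13): OK
  at node 9 with bounds (-inf, 12): OK
  at node 21 with bounds (13, +inf): OK
  at node 40 with bounds (21, +inf): OK
  at node 25 with bounds (21, 40): OK
No violation found at any node.
Result: Valid BST


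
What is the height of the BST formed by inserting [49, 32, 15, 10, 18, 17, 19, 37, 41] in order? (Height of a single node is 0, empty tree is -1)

Insertion order: [49, 32, 15, 10, 18, 17, 19, 37, 41]
Tree (level-order array): [49, 32, None, 15, 37, 10, 18, None, 41, None, None, 17, 19]
Compute height bottom-up (empty subtree = -1):
  height(10) = 1 + max(-1, -1) = 0
  height(17) = 1 + max(-1, -1) = 0
  height(19) = 1 + max(-1, -1) = 0
  height(18) = 1 + max(0, 0) = 1
  height(15) = 1 + max(0, 1) = 2
  height(41) = 1 + max(-1, -1) = 0
  height(37) = 1 + max(-1, 0) = 1
  height(32) = 1 + max(2, 1) = 3
  height(49) = 1 + max(3, -1) = 4
Height = 4


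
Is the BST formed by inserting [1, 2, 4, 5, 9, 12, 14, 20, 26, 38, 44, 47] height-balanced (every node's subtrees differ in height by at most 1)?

Tree (level-order array): [1, None, 2, None, 4, None, 5, None, 9, None, 12, None, 14, None, 20, None, 26, None, 38, None, 44, None, 47]
Definition: a tree is height-balanced if, at every node, |h(left) - h(right)| <= 1 (empty subtree has height -1).
Bottom-up per-node check:
  node 47: h_left=-1, h_right=-1, diff=0 [OK], height=0
  node 44: h_left=-1, h_right=0, diff=1 [OK], height=1
  node 38: h_left=-1, h_right=1, diff=2 [FAIL (|-1-1|=2 > 1)], height=2
  node 26: h_left=-1, h_right=2, diff=3 [FAIL (|-1-2|=3 > 1)], height=3
  node 20: h_left=-1, h_right=3, diff=4 [FAIL (|-1-3|=4 > 1)], height=4
  node 14: h_left=-1, h_right=4, diff=5 [FAIL (|-1-4|=5 > 1)], height=5
  node 12: h_left=-1, h_right=5, diff=6 [FAIL (|-1-5|=6 > 1)], height=6
  node 9: h_left=-1, h_right=6, diff=7 [FAIL (|-1-6|=7 > 1)], height=7
  node 5: h_left=-1, h_right=7, diff=8 [FAIL (|-1-7|=8 > 1)], height=8
  node 4: h_left=-1, h_right=8, diff=9 [FAIL (|-1-8|=9 > 1)], height=9
  node 2: h_left=-1, h_right=9, diff=10 [FAIL (|-1-9|=10 > 1)], height=10
  node 1: h_left=-1, h_right=10, diff=11 [FAIL (|-1-10|=11 > 1)], height=11
Node 38 violates the condition: |-1 - 1| = 2 > 1.
Result: Not balanced


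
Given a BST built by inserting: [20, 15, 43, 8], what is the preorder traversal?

Tree insertion order: [20, 15, 43, 8]
Tree (level-order array): [20, 15, 43, 8]
Preorder traversal: [20, 15, 8, 43]


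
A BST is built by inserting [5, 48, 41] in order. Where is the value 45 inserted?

Starting tree (level order): [5, None, 48, 41]
Insertion path: 5 -> 48 -> 41
Result: insert 45 as right child of 41
Final tree (level order): [5, None, 48, 41, None, None, 45]


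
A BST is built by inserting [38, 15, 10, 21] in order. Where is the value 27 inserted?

Starting tree (level order): [38, 15, None, 10, 21]
Insertion path: 38 -> 15 -> 21
Result: insert 27 as right child of 21
Final tree (level order): [38, 15, None, 10, 21, None, None, None, 27]


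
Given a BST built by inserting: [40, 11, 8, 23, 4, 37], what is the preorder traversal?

Tree insertion order: [40, 11, 8, 23, 4, 37]
Tree (level-order array): [40, 11, None, 8, 23, 4, None, None, 37]
Preorder traversal: [40, 11, 8, 4, 23, 37]


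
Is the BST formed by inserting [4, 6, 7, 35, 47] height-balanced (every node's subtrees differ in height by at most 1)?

Tree (level-order array): [4, None, 6, None, 7, None, 35, None, 47]
Definition: a tree is height-balanced if, at every node, |h(left) - h(right)| <= 1 (empty subtree has height -1).
Bottom-up per-node check:
  node 47: h_left=-1, h_right=-1, diff=0 [OK], height=0
  node 35: h_left=-1, h_right=0, diff=1 [OK], height=1
  node 7: h_left=-1, h_right=1, diff=2 [FAIL (|-1-1|=2 > 1)], height=2
  node 6: h_left=-1, h_right=2, diff=3 [FAIL (|-1-2|=3 > 1)], height=3
  node 4: h_left=-1, h_right=3, diff=4 [FAIL (|-1-3|=4 > 1)], height=4
Node 7 violates the condition: |-1 - 1| = 2 > 1.
Result: Not balanced


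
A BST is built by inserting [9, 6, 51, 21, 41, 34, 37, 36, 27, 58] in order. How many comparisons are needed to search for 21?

Search path for 21: 9 -> 51 -> 21
Found: True
Comparisons: 3


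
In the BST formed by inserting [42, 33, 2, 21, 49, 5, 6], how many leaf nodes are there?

Tree built from: [42, 33, 2, 21, 49, 5, 6]
Tree (level-order array): [42, 33, 49, 2, None, None, None, None, 21, 5, None, None, 6]
Rule: A leaf has 0 children.
Per-node child counts:
  node 42: 2 child(ren)
  node 33: 1 child(ren)
  node 2: 1 child(ren)
  node 21: 1 child(ren)
  node 5: 1 child(ren)
  node 6: 0 child(ren)
  node 49: 0 child(ren)
Matching nodes: [6, 49]
Count of leaf nodes: 2


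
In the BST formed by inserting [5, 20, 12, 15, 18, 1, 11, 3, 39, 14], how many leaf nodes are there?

Tree built from: [5, 20, 12, 15, 18, 1, 11, 3, 39, 14]
Tree (level-order array): [5, 1, 20, None, 3, 12, 39, None, None, 11, 15, None, None, None, None, 14, 18]
Rule: A leaf has 0 children.
Per-node child counts:
  node 5: 2 child(ren)
  node 1: 1 child(ren)
  node 3: 0 child(ren)
  node 20: 2 child(ren)
  node 12: 2 child(ren)
  node 11: 0 child(ren)
  node 15: 2 child(ren)
  node 14: 0 child(ren)
  node 18: 0 child(ren)
  node 39: 0 child(ren)
Matching nodes: [3, 11, 14, 18, 39]
Count of leaf nodes: 5


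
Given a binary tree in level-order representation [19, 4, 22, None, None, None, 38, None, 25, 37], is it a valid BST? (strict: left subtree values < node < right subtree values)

Level-order array: [19, 4, 22, None, None, None, 38, None, 25, 37]
Validate using subtree bounds (lo, hi): at each node, require lo < value < hi,
then recurse left with hi=value and right with lo=value.
Preorder trace (stopping at first violation):
  at node 19 with bounds (-inf, +inf): OK
  at node 4 with bounds (-inf, 19): OK
  at node 22 with bounds (19, +inf): OK
  at node 38 with bounds (22, +inf): OK
  at node 25 with bounds (38, +inf): VIOLATION
Node 25 violates its bound: not (38 < 25 < +inf).
Result: Not a valid BST


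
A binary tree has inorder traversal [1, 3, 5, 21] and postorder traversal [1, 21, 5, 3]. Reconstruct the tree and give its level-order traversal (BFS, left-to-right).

Inorder:   [1, 3, 5, 21]
Postorder: [1, 21, 5, 3]
Algorithm: postorder visits root last, so walk postorder right-to-left;
each value is the root of the current inorder slice — split it at that
value, recurse on the right subtree first, then the left.
Recursive splits:
  root=3; inorder splits into left=[1], right=[5, 21]
  root=5; inorder splits into left=[], right=[21]
  root=21; inorder splits into left=[], right=[]
  root=1; inorder splits into left=[], right=[]
Reconstructed level-order: [3, 1, 5, 21]


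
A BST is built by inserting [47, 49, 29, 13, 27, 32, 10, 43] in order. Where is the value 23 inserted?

Starting tree (level order): [47, 29, 49, 13, 32, None, None, 10, 27, None, 43]
Insertion path: 47 -> 29 -> 13 -> 27
Result: insert 23 as left child of 27
Final tree (level order): [47, 29, 49, 13, 32, None, None, 10, 27, None, 43, None, None, 23]


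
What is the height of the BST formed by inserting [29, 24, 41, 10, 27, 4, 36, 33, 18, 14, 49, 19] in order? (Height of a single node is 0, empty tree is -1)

Insertion order: [29, 24, 41, 10, 27, 4, 36, 33, 18, 14, 49, 19]
Tree (level-order array): [29, 24, 41, 10, 27, 36, 49, 4, 18, None, None, 33, None, None, None, None, None, 14, 19]
Compute height bottom-up (empty subtree = -1):
  height(4) = 1 + max(-1, -1) = 0
  height(14) = 1 + max(-1, -1) = 0
  height(19) = 1 + max(-1, -1) = 0
  height(18) = 1 + max(0, 0) = 1
  height(10) = 1 + max(0, 1) = 2
  height(27) = 1 + max(-1, -1) = 0
  height(24) = 1 + max(2, 0) = 3
  height(33) = 1 + max(-1, -1) = 0
  height(36) = 1 + max(0, -1) = 1
  height(49) = 1 + max(-1, -1) = 0
  height(41) = 1 + max(1, 0) = 2
  height(29) = 1 + max(3, 2) = 4
Height = 4


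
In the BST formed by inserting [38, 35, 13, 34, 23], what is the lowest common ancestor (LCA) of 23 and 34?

Tree insertion order: [38, 35, 13, 34, 23]
Tree (level-order array): [38, 35, None, 13, None, None, 34, 23]
In a BST, the LCA of p=23, q=34 is the first node v on the
root-to-leaf path with p <= v <= q (go left if both < v, right if both > v).
Walk from root:
  at 38: both 23 and 34 < 38, go left
  at 35: both 23 and 34 < 35, go left
  at 13: both 23 and 34 > 13, go right
  at 34: 23 <= 34 <= 34, this is the LCA
LCA = 34


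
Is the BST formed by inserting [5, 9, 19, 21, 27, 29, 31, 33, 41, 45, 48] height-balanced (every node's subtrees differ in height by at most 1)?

Tree (level-order array): [5, None, 9, None, 19, None, 21, None, 27, None, 29, None, 31, None, 33, None, 41, None, 45, None, 48]
Definition: a tree is height-balanced if, at every node, |h(left) - h(right)| <= 1 (empty subtree has height -1).
Bottom-up per-node check:
  node 48: h_left=-1, h_right=-1, diff=0 [OK], height=0
  node 45: h_left=-1, h_right=0, diff=1 [OK], height=1
  node 41: h_left=-1, h_right=1, diff=2 [FAIL (|-1-1|=2 > 1)], height=2
  node 33: h_left=-1, h_right=2, diff=3 [FAIL (|-1-2|=3 > 1)], height=3
  node 31: h_left=-1, h_right=3, diff=4 [FAIL (|-1-3|=4 > 1)], height=4
  node 29: h_left=-1, h_right=4, diff=5 [FAIL (|-1-4|=5 > 1)], height=5
  node 27: h_left=-1, h_right=5, diff=6 [FAIL (|-1-5|=6 > 1)], height=6
  node 21: h_left=-1, h_right=6, diff=7 [FAIL (|-1-6|=7 > 1)], height=7
  node 19: h_left=-1, h_right=7, diff=8 [FAIL (|-1-7|=8 > 1)], height=8
  node 9: h_left=-1, h_right=8, diff=9 [FAIL (|-1-8|=9 > 1)], height=9
  node 5: h_left=-1, h_right=9, diff=10 [FAIL (|-1-9|=10 > 1)], height=10
Node 41 violates the condition: |-1 - 1| = 2 > 1.
Result: Not balanced


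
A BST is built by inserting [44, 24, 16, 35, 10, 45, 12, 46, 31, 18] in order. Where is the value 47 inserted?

Starting tree (level order): [44, 24, 45, 16, 35, None, 46, 10, 18, 31, None, None, None, None, 12]
Insertion path: 44 -> 45 -> 46
Result: insert 47 as right child of 46
Final tree (level order): [44, 24, 45, 16, 35, None, 46, 10, 18, 31, None, None, 47, None, 12]


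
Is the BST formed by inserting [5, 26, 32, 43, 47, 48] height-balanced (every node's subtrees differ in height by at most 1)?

Tree (level-order array): [5, None, 26, None, 32, None, 43, None, 47, None, 48]
Definition: a tree is height-balanced if, at every node, |h(left) - h(right)| <= 1 (empty subtree has height -1).
Bottom-up per-node check:
  node 48: h_left=-1, h_right=-1, diff=0 [OK], height=0
  node 47: h_left=-1, h_right=0, diff=1 [OK], height=1
  node 43: h_left=-1, h_right=1, diff=2 [FAIL (|-1-1|=2 > 1)], height=2
  node 32: h_left=-1, h_right=2, diff=3 [FAIL (|-1-2|=3 > 1)], height=3
  node 26: h_left=-1, h_right=3, diff=4 [FAIL (|-1-3|=4 > 1)], height=4
  node 5: h_left=-1, h_right=4, diff=5 [FAIL (|-1-4|=5 > 1)], height=5
Node 43 violates the condition: |-1 - 1| = 2 > 1.
Result: Not balanced


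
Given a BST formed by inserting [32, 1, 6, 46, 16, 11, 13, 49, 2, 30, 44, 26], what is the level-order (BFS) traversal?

Tree insertion order: [32, 1, 6, 46, 16, 11, 13, 49, 2, 30, 44, 26]
Tree (level-order array): [32, 1, 46, None, 6, 44, 49, 2, 16, None, None, None, None, None, None, 11, 30, None, 13, 26]
BFS from the root, enqueuing left then right child of each popped node:
  queue [32] -> pop 32, enqueue [1, 46], visited so far: [32]
  queue [1, 46] -> pop 1, enqueue [6], visited so far: [32, 1]
  queue [46, 6] -> pop 46, enqueue [44, 49], visited so far: [32, 1, 46]
  queue [6, 44, 49] -> pop 6, enqueue [2, 16], visited so far: [32, 1, 46, 6]
  queue [44, 49, 2, 16] -> pop 44, enqueue [none], visited so far: [32, 1, 46, 6, 44]
  queue [49, 2, 16] -> pop 49, enqueue [none], visited so far: [32, 1, 46, 6, 44, 49]
  queue [2, 16] -> pop 2, enqueue [none], visited so far: [32, 1, 46, 6, 44, 49, 2]
  queue [16] -> pop 16, enqueue [11, 30], visited so far: [32, 1, 46, 6, 44, 49, 2, 16]
  queue [11, 30] -> pop 11, enqueue [13], visited so far: [32, 1, 46, 6, 44, 49, 2, 16, 11]
  queue [30, 13] -> pop 30, enqueue [26], visited so far: [32, 1, 46, 6, 44, 49, 2, 16, 11, 30]
  queue [13, 26] -> pop 13, enqueue [none], visited so far: [32, 1, 46, 6, 44, 49, 2, 16, 11, 30, 13]
  queue [26] -> pop 26, enqueue [none], visited so far: [32, 1, 46, 6, 44, 49, 2, 16, 11, 30, 13, 26]
Result: [32, 1, 46, 6, 44, 49, 2, 16, 11, 30, 13, 26]


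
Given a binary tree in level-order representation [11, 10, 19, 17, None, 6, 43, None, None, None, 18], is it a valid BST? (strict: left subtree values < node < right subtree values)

Level-order array: [11, 10, 19, 17, None, 6, 43, None, None, None, 18]
Validate using subtree bounds (lo, hi): at each node, require lo < value < hi,
then recurse left with hi=value and right with lo=value.
Preorder trace (stopping at first violation):
  at node 11 with bounds (-inf, +inf): OK
  at node 10 with bounds (-inf, 11): OK
  at node 17 with bounds (-inf, 10): VIOLATION
Node 17 violates its bound: not (-inf < 17 < 10).
Result: Not a valid BST


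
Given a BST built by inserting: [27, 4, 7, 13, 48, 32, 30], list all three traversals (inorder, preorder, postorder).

Tree insertion order: [27, 4, 7, 13, 48, 32, 30]
Tree (level-order array): [27, 4, 48, None, 7, 32, None, None, 13, 30]
Inorder (L, root, R): [4, 7, 13, 27, 30, 32, 48]
Preorder (root, L, R): [27, 4, 7, 13, 48, 32, 30]
Postorder (L, R, root): [13, 7, 4, 30, 32, 48, 27]


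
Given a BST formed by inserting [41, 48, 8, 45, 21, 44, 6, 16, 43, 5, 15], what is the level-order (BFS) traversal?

Tree insertion order: [41, 48, 8, 45, 21, 44, 6, 16, 43, 5, 15]
Tree (level-order array): [41, 8, 48, 6, 21, 45, None, 5, None, 16, None, 44, None, None, None, 15, None, 43]
BFS from the root, enqueuing left then right child of each popped node:
  queue [41] -> pop 41, enqueue [8, 48], visited so far: [41]
  queue [8, 48] -> pop 8, enqueue [6, 21], visited so far: [41, 8]
  queue [48, 6, 21] -> pop 48, enqueue [45], visited so far: [41, 8, 48]
  queue [6, 21, 45] -> pop 6, enqueue [5], visited so far: [41, 8, 48, 6]
  queue [21, 45, 5] -> pop 21, enqueue [16], visited so far: [41, 8, 48, 6, 21]
  queue [45, 5, 16] -> pop 45, enqueue [44], visited so far: [41, 8, 48, 6, 21, 45]
  queue [5, 16, 44] -> pop 5, enqueue [none], visited so far: [41, 8, 48, 6, 21, 45, 5]
  queue [16, 44] -> pop 16, enqueue [15], visited so far: [41, 8, 48, 6, 21, 45, 5, 16]
  queue [44, 15] -> pop 44, enqueue [43], visited so far: [41, 8, 48, 6, 21, 45, 5, 16, 44]
  queue [15, 43] -> pop 15, enqueue [none], visited so far: [41, 8, 48, 6, 21, 45, 5, 16, 44, 15]
  queue [43] -> pop 43, enqueue [none], visited so far: [41, 8, 48, 6, 21, 45, 5, 16, 44, 15, 43]
Result: [41, 8, 48, 6, 21, 45, 5, 16, 44, 15, 43]


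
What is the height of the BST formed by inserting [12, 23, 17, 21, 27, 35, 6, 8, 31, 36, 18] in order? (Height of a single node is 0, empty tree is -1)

Insertion order: [12, 23, 17, 21, 27, 35, 6, 8, 31, 36, 18]
Tree (level-order array): [12, 6, 23, None, 8, 17, 27, None, None, None, 21, None, 35, 18, None, 31, 36]
Compute height bottom-up (empty subtree = -1):
  height(8) = 1 + max(-1, -1) = 0
  height(6) = 1 + max(-1, 0) = 1
  height(18) = 1 + max(-1, -1) = 0
  height(21) = 1 + max(0, -1) = 1
  height(17) = 1 + max(-1, 1) = 2
  height(31) = 1 + max(-1, -1) = 0
  height(36) = 1 + max(-1, -1) = 0
  height(35) = 1 + max(0, 0) = 1
  height(27) = 1 + max(-1, 1) = 2
  height(23) = 1 + max(2, 2) = 3
  height(12) = 1 + max(1, 3) = 4
Height = 4


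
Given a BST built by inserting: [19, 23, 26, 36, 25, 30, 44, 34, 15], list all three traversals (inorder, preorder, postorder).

Tree insertion order: [19, 23, 26, 36, 25, 30, 44, 34, 15]
Tree (level-order array): [19, 15, 23, None, None, None, 26, 25, 36, None, None, 30, 44, None, 34]
Inorder (L, root, R): [15, 19, 23, 25, 26, 30, 34, 36, 44]
Preorder (root, L, R): [19, 15, 23, 26, 25, 36, 30, 34, 44]
Postorder (L, R, root): [15, 25, 34, 30, 44, 36, 26, 23, 19]


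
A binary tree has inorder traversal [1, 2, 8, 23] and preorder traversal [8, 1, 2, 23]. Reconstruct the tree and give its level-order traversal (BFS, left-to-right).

Inorder:  [1, 2, 8, 23]
Preorder: [8, 1, 2, 23]
Algorithm: preorder visits root first, so consume preorder in order;
for each root, split the current inorder slice at that value into
left-subtree inorder and right-subtree inorder, then recurse.
Recursive splits:
  root=8; inorder splits into left=[1, 2], right=[23]
  root=1; inorder splits into left=[], right=[2]
  root=2; inorder splits into left=[], right=[]
  root=23; inorder splits into left=[], right=[]
Reconstructed level-order: [8, 1, 23, 2]


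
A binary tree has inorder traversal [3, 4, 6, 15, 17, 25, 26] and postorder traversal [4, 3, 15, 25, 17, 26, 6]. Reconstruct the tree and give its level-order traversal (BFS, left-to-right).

Inorder:   [3, 4, 6, 15, 17, 25, 26]
Postorder: [4, 3, 15, 25, 17, 26, 6]
Algorithm: postorder visits root last, so walk postorder right-to-left;
each value is the root of the current inorder slice — split it at that
value, recurse on the right subtree first, then the left.
Recursive splits:
  root=6; inorder splits into left=[3, 4], right=[15, 17, 25, 26]
  root=26; inorder splits into left=[15, 17, 25], right=[]
  root=17; inorder splits into left=[15], right=[25]
  root=25; inorder splits into left=[], right=[]
  root=15; inorder splits into left=[], right=[]
  root=3; inorder splits into left=[], right=[4]
  root=4; inorder splits into left=[], right=[]
Reconstructed level-order: [6, 3, 26, 4, 17, 15, 25]


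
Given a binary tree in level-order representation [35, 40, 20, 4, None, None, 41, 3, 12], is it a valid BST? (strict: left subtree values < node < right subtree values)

Level-order array: [35, 40, 20, 4, None, None, 41, 3, 12]
Validate using subtree bounds (lo, hi): at each node, require lo < value < hi,
then recurse left with hi=value and right with lo=value.
Preorder trace (stopping at first violation):
  at node 35 with bounds (-inf, +inf): OK
  at node 40 with bounds (-inf, 35): VIOLATION
Node 40 violates its bound: not (-inf < 40 < 35).
Result: Not a valid BST


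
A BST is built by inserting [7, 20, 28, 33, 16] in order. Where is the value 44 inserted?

Starting tree (level order): [7, None, 20, 16, 28, None, None, None, 33]
Insertion path: 7 -> 20 -> 28 -> 33
Result: insert 44 as right child of 33
Final tree (level order): [7, None, 20, 16, 28, None, None, None, 33, None, 44]


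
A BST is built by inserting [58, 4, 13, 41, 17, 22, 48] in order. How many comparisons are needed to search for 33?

Search path for 33: 58 -> 4 -> 13 -> 41 -> 17 -> 22
Found: False
Comparisons: 6


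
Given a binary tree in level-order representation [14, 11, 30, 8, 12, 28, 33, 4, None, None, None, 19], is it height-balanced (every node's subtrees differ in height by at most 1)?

Tree (level-order array): [14, 11, 30, 8, 12, 28, 33, 4, None, None, None, 19]
Definition: a tree is height-balanced if, at every node, |h(left) - h(right)| <= 1 (empty subtree has height -1).
Bottom-up per-node check:
  node 4: h_left=-1, h_right=-1, diff=0 [OK], height=0
  node 8: h_left=0, h_right=-1, diff=1 [OK], height=1
  node 12: h_left=-1, h_right=-1, diff=0 [OK], height=0
  node 11: h_left=1, h_right=0, diff=1 [OK], height=2
  node 19: h_left=-1, h_right=-1, diff=0 [OK], height=0
  node 28: h_left=0, h_right=-1, diff=1 [OK], height=1
  node 33: h_left=-1, h_right=-1, diff=0 [OK], height=0
  node 30: h_left=1, h_right=0, diff=1 [OK], height=2
  node 14: h_left=2, h_right=2, diff=0 [OK], height=3
All nodes satisfy the balance condition.
Result: Balanced


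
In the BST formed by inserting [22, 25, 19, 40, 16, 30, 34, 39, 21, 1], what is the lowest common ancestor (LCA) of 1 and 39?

Tree insertion order: [22, 25, 19, 40, 16, 30, 34, 39, 21, 1]
Tree (level-order array): [22, 19, 25, 16, 21, None, 40, 1, None, None, None, 30, None, None, None, None, 34, None, 39]
In a BST, the LCA of p=1, q=39 is the first node v on the
root-to-leaf path with p <= v <= q (go left if both < v, right if both > v).
Walk from root:
  at 22: 1 <= 22 <= 39, this is the LCA
LCA = 22


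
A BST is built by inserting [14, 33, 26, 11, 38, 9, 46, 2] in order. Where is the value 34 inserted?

Starting tree (level order): [14, 11, 33, 9, None, 26, 38, 2, None, None, None, None, 46]
Insertion path: 14 -> 33 -> 38
Result: insert 34 as left child of 38
Final tree (level order): [14, 11, 33, 9, None, 26, 38, 2, None, None, None, 34, 46]


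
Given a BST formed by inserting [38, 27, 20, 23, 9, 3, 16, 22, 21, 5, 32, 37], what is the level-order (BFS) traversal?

Tree insertion order: [38, 27, 20, 23, 9, 3, 16, 22, 21, 5, 32, 37]
Tree (level-order array): [38, 27, None, 20, 32, 9, 23, None, 37, 3, 16, 22, None, None, None, None, 5, None, None, 21]
BFS from the root, enqueuing left then right child of each popped node:
  queue [38] -> pop 38, enqueue [27], visited so far: [38]
  queue [27] -> pop 27, enqueue [20, 32], visited so far: [38, 27]
  queue [20, 32] -> pop 20, enqueue [9, 23], visited so far: [38, 27, 20]
  queue [32, 9, 23] -> pop 32, enqueue [37], visited so far: [38, 27, 20, 32]
  queue [9, 23, 37] -> pop 9, enqueue [3, 16], visited so far: [38, 27, 20, 32, 9]
  queue [23, 37, 3, 16] -> pop 23, enqueue [22], visited so far: [38, 27, 20, 32, 9, 23]
  queue [37, 3, 16, 22] -> pop 37, enqueue [none], visited so far: [38, 27, 20, 32, 9, 23, 37]
  queue [3, 16, 22] -> pop 3, enqueue [5], visited so far: [38, 27, 20, 32, 9, 23, 37, 3]
  queue [16, 22, 5] -> pop 16, enqueue [none], visited so far: [38, 27, 20, 32, 9, 23, 37, 3, 16]
  queue [22, 5] -> pop 22, enqueue [21], visited so far: [38, 27, 20, 32, 9, 23, 37, 3, 16, 22]
  queue [5, 21] -> pop 5, enqueue [none], visited so far: [38, 27, 20, 32, 9, 23, 37, 3, 16, 22, 5]
  queue [21] -> pop 21, enqueue [none], visited so far: [38, 27, 20, 32, 9, 23, 37, 3, 16, 22, 5, 21]
Result: [38, 27, 20, 32, 9, 23, 37, 3, 16, 22, 5, 21]


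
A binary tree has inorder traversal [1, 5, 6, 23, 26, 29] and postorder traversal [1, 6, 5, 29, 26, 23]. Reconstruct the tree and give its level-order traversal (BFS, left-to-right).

Inorder:   [1, 5, 6, 23, 26, 29]
Postorder: [1, 6, 5, 29, 26, 23]
Algorithm: postorder visits root last, so walk postorder right-to-left;
each value is the root of the current inorder slice — split it at that
value, recurse on the right subtree first, then the left.
Recursive splits:
  root=23; inorder splits into left=[1, 5, 6], right=[26, 29]
  root=26; inorder splits into left=[], right=[29]
  root=29; inorder splits into left=[], right=[]
  root=5; inorder splits into left=[1], right=[6]
  root=6; inorder splits into left=[], right=[]
  root=1; inorder splits into left=[], right=[]
Reconstructed level-order: [23, 5, 26, 1, 6, 29]


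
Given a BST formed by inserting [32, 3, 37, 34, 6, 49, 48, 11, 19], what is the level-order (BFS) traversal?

Tree insertion order: [32, 3, 37, 34, 6, 49, 48, 11, 19]
Tree (level-order array): [32, 3, 37, None, 6, 34, 49, None, 11, None, None, 48, None, None, 19]
BFS from the root, enqueuing left then right child of each popped node:
  queue [32] -> pop 32, enqueue [3, 37], visited so far: [32]
  queue [3, 37] -> pop 3, enqueue [6], visited so far: [32, 3]
  queue [37, 6] -> pop 37, enqueue [34, 49], visited so far: [32, 3, 37]
  queue [6, 34, 49] -> pop 6, enqueue [11], visited so far: [32, 3, 37, 6]
  queue [34, 49, 11] -> pop 34, enqueue [none], visited so far: [32, 3, 37, 6, 34]
  queue [49, 11] -> pop 49, enqueue [48], visited so far: [32, 3, 37, 6, 34, 49]
  queue [11, 48] -> pop 11, enqueue [19], visited so far: [32, 3, 37, 6, 34, 49, 11]
  queue [48, 19] -> pop 48, enqueue [none], visited so far: [32, 3, 37, 6, 34, 49, 11, 48]
  queue [19] -> pop 19, enqueue [none], visited so far: [32, 3, 37, 6, 34, 49, 11, 48, 19]
Result: [32, 3, 37, 6, 34, 49, 11, 48, 19]


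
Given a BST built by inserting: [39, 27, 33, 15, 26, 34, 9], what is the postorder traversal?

Tree insertion order: [39, 27, 33, 15, 26, 34, 9]
Tree (level-order array): [39, 27, None, 15, 33, 9, 26, None, 34]
Postorder traversal: [9, 26, 15, 34, 33, 27, 39]


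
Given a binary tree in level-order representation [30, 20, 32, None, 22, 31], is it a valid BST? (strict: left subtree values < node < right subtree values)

Level-order array: [30, 20, 32, None, 22, 31]
Validate using subtree bounds (lo, hi): at each node, require lo < value < hi,
then recurse left with hi=value and right with lo=value.
Preorder trace (stopping at first violation):
  at node 30 with bounds (-inf, +inf): OK
  at node 20 with bounds (-inf, 30): OK
  at node 22 with bounds (20, 30): OK
  at node 32 with bounds (30, +inf): OK
  at node 31 with bounds (30, 32): OK
No violation found at any node.
Result: Valid BST


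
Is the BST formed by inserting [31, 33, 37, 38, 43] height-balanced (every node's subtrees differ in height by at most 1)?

Tree (level-order array): [31, None, 33, None, 37, None, 38, None, 43]
Definition: a tree is height-balanced if, at every node, |h(left) - h(right)| <= 1 (empty subtree has height -1).
Bottom-up per-node check:
  node 43: h_left=-1, h_right=-1, diff=0 [OK], height=0
  node 38: h_left=-1, h_right=0, diff=1 [OK], height=1
  node 37: h_left=-1, h_right=1, diff=2 [FAIL (|-1-1|=2 > 1)], height=2
  node 33: h_left=-1, h_right=2, diff=3 [FAIL (|-1-2|=3 > 1)], height=3
  node 31: h_left=-1, h_right=3, diff=4 [FAIL (|-1-3|=4 > 1)], height=4
Node 37 violates the condition: |-1 - 1| = 2 > 1.
Result: Not balanced


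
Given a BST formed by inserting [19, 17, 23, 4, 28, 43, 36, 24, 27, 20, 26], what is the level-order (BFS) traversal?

Tree insertion order: [19, 17, 23, 4, 28, 43, 36, 24, 27, 20, 26]
Tree (level-order array): [19, 17, 23, 4, None, 20, 28, None, None, None, None, 24, 43, None, 27, 36, None, 26]
BFS from the root, enqueuing left then right child of each popped node:
  queue [19] -> pop 19, enqueue [17, 23], visited so far: [19]
  queue [17, 23] -> pop 17, enqueue [4], visited so far: [19, 17]
  queue [23, 4] -> pop 23, enqueue [20, 28], visited so far: [19, 17, 23]
  queue [4, 20, 28] -> pop 4, enqueue [none], visited so far: [19, 17, 23, 4]
  queue [20, 28] -> pop 20, enqueue [none], visited so far: [19, 17, 23, 4, 20]
  queue [28] -> pop 28, enqueue [24, 43], visited so far: [19, 17, 23, 4, 20, 28]
  queue [24, 43] -> pop 24, enqueue [27], visited so far: [19, 17, 23, 4, 20, 28, 24]
  queue [43, 27] -> pop 43, enqueue [36], visited so far: [19, 17, 23, 4, 20, 28, 24, 43]
  queue [27, 36] -> pop 27, enqueue [26], visited so far: [19, 17, 23, 4, 20, 28, 24, 43, 27]
  queue [36, 26] -> pop 36, enqueue [none], visited so far: [19, 17, 23, 4, 20, 28, 24, 43, 27, 36]
  queue [26] -> pop 26, enqueue [none], visited so far: [19, 17, 23, 4, 20, 28, 24, 43, 27, 36, 26]
Result: [19, 17, 23, 4, 20, 28, 24, 43, 27, 36, 26]


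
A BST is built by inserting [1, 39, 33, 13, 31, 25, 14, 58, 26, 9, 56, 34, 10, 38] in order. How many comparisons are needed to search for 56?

Search path for 56: 1 -> 39 -> 58 -> 56
Found: True
Comparisons: 4


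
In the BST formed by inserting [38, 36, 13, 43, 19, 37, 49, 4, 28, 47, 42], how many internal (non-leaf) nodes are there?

Tree built from: [38, 36, 13, 43, 19, 37, 49, 4, 28, 47, 42]
Tree (level-order array): [38, 36, 43, 13, 37, 42, 49, 4, 19, None, None, None, None, 47, None, None, None, None, 28]
Rule: An internal node has at least one child.
Per-node child counts:
  node 38: 2 child(ren)
  node 36: 2 child(ren)
  node 13: 2 child(ren)
  node 4: 0 child(ren)
  node 19: 1 child(ren)
  node 28: 0 child(ren)
  node 37: 0 child(ren)
  node 43: 2 child(ren)
  node 42: 0 child(ren)
  node 49: 1 child(ren)
  node 47: 0 child(ren)
Matching nodes: [38, 36, 13, 19, 43, 49]
Count of internal (non-leaf) nodes: 6


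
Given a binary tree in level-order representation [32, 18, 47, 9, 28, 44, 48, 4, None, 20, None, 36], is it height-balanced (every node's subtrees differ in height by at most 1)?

Tree (level-order array): [32, 18, 47, 9, 28, 44, 48, 4, None, 20, None, 36]
Definition: a tree is height-balanced if, at every node, |h(left) - h(right)| <= 1 (empty subtree has height -1).
Bottom-up per-node check:
  node 4: h_left=-1, h_right=-1, diff=0 [OK], height=0
  node 9: h_left=0, h_right=-1, diff=1 [OK], height=1
  node 20: h_left=-1, h_right=-1, diff=0 [OK], height=0
  node 28: h_left=0, h_right=-1, diff=1 [OK], height=1
  node 18: h_left=1, h_right=1, diff=0 [OK], height=2
  node 36: h_left=-1, h_right=-1, diff=0 [OK], height=0
  node 44: h_left=0, h_right=-1, diff=1 [OK], height=1
  node 48: h_left=-1, h_right=-1, diff=0 [OK], height=0
  node 47: h_left=1, h_right=0, diff=1 [OK], height=2
  node 32: h_left=2, h_right=2, diff=0 [OK], height=3
All nodes satisfy the balance condition.
Result: Balanced


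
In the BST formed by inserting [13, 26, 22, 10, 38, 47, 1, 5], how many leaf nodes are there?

Tree built from: [13, 26, 22, 10, 38, 47, 1, 5]
Tree (level-order array): [13, 10, 26, 1, None, 22, 38, None, 5, None, None, None, 47]
Rule: A leaf has 0 children.
Per-node child counts:
  node 13: 2 child(ren)
  node 10: 1 child(ren)
  node 1: 1 child(ren)
  node 5: 0 child(ren)
  node 26: 2 child(ren)
  node 22: 0 child(ren)
  node 38: 1 child(ren)
  node 47: 0 child(ren)
Matching nodes: [5, 22, 47]
Count of leaf nodes: 3


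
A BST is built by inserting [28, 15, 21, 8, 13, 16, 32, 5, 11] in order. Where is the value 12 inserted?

Starting tree (level order): [28, 15, 32, 8, 21, None, None, 5, 13, 16, None, None, None, 11]
Insertion path: 28 -> 15 -> 8 -> 13 -> 11
Result: insert 12 as right child of 11
Final tree (level order): [28, 15, 32, 8, 21, None, None, 5, 13, 16, None, None, None, 11, None, None, None, None, 12]


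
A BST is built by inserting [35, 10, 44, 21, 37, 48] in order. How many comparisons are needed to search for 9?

Search path for 9: 35 -> 10
Found: False
Comparisons: 2


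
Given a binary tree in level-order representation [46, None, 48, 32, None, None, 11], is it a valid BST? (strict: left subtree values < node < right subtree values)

Level-order array: [46, None, 48, 32, None, None, 11]
Validate using subtree bounds (lo, hi): at each node, require lo < value < hi,
then recurse left with hi=value and right with lo=value.
Preorder trace (stopping at first violation):
  at node 46 with bounds (-inf, +inf): OK
  at node 48 with bounds (46, +inf): OK
  at node 32 with bounds (46, 48): VIOLATION
Node 32 violates its bound: not (46 < 32 < 48).
Result: Not a valid BST


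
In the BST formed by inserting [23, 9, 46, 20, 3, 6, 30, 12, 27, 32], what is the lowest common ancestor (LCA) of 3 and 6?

Tree insertion order: [23, 9, 46, 20, 3, 6, 30, 12, 27, 32]
Tree (level-order array): [23, 9, 46, 3, 20, 30, None, None, 6, 12, None, 27, 32]
In a BST, the LCA of p=3, q=6 is the first node v on the
root-to-leaf path with p <= v <= q (go left if both < v, right if both > v).
Walk from root:
  at 23: both 3 and 6 < 23, go left
  at 9: both 3 and 6 < 9, go left
  at 3: 3 <= 3 <= 6, this is the LCA
LCA = 3


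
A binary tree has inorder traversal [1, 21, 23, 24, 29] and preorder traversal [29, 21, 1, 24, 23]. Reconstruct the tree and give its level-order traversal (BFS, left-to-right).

Inorder:  [1, 21, 23, 24, 29]
Preorder: [29, 21, 1, 24, 23]
Algorithm: preorder visits root first, so consume preorder in order;
for each root, split the current inorder slice at that value into
left-subtree inorder and right-subtree inorder, then recurse.
Recursive splits:
  root=29; inorder splits into left=[1, 21, 23, 24], right=[]
  root=21; inorder splits into left=[1], right=[23, 24]
  root=1; inorder splits into left=[], right=[]
  root=24; inorder splits into left=[23], right=[]
  root=23; inorder splits into left=[], right=[]
Reconstructed level-order: [29, 21, 1, 24, 23]


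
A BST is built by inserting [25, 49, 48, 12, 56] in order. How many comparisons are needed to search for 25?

Search path for 25: 25
Found: True
Comparisons: 1


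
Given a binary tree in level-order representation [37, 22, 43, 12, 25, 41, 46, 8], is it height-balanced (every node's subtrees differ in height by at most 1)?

Tree (level-order array): [37, 22, 43, 12, 25, 41, 46, 8]
Definition: a tree is height-balanced if, at every node, |h(left) - h(right)| <= 1 (empty subtree has height -1).
Bottom-up per-node check:
  node 8: h_left=-1, h_right=-1, diff=0 [OK], height=0
  node 12: h_left=0, h_right=-1, diff=1 [OK], height=1
  node 25: h_left=-1, h_right=-1, diff=0 [OK], height=0
  node 22: h_left=1, h_right=0, diff=1 [OK], height=2
  node 41: h_left=-1, h_right=-1, diff=0 [OK], height=0
  node 46: h_left=-1, h_right=-1, diff=0 [OK], height=0
  node 43: h_left=0, h_right=0, diff=0 [OK], height=1
  node 37: h_left=2, h_right=1, diff=1 [OK], height=3
All nodes satisfy the balance condition.
Result: Balanced


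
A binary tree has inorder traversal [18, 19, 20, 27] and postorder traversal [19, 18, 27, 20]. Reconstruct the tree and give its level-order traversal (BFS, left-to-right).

Inorder:   [18, 19, 20, 27]
Postorder: [19, 18, 27, 20]
Algorithm: postorder visits root last, so walk postorder right-to-left;
each value is the root of the current inorder slice — split it at that
value, recurse on the right subtree first, then the left.
Recursive splits:
  root=20; inorder splits into left=[18, 19], right=[27]
  root=27; inorder splits into left=[], right=[]
  root=18; inorder splits into left=[], right=[19]
  root=19; inorder splits into left=[], right=[]
Reconstructed level-order: [20, 18, 27, 19]


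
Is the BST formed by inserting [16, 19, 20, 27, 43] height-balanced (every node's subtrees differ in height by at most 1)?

Tree (level-order array): [16, None, 19, None, 20, None, 27, None, 43]
Definition: a tree is height-balanced if, at every node, |h(left) - h(right)| <= 1 (empty subtree has height -1).
Bottom-up per-node check:
  node 43: h_left=-1, h_right=-1, diff=0 [OK], height=0
  node 27: h_left=-1, h_right=0, diff=1 [OK], height=1
  node 20: h_left=-1, h_right=1, diff=2 [FAIL (|-1-1|=2 > 1)], height=2
  node 19: h_left=-1, h_right=2, diff=3 [FAIL (|-1-2|=3 > 1)], height=3
  node 16: h_left=-1, h_right=3, diff=4 [FAIL (|-1-3|=4 > 1)], height=4
Node 20 violates the condition: |-1 - 1| = 2 > 1.
Result: Not balanced


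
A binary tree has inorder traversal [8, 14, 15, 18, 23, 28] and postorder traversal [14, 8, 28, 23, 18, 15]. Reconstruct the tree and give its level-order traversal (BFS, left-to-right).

Inorder:   [8, 14, 15, 18, 23, 28]
Postorder: [14, 8, 28, 23, 18, 15]
Algorithm: postorder visits root last, so walk postorder right-to-left;
each value is the root of the current inorder slice — split it at that
value, recurse on the right subtree first, then the left.
Recursive splits:
  root=15; inorder splits into left=[8, 14], right=[18, 23, 28]
  root=18; inorder splits into left=[], right=[23, 28]
  root=23; inorder splits into left=[], right=[28]
  root=28; inorder splits into left=[], right=[]
  root=8; inorder splits into left=[], right=[14]
  root=14; inorder splits into left=[], right=[]
Reconstructed level-order: [15, 8, 18, 14, 23, 28]


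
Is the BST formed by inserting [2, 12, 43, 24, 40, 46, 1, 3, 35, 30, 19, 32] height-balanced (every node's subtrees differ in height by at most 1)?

Tree (level-order array): [2, 1, 12, None, None, 3, 43, None, None, 24, 46, 19, 40, None, None, None, None, 35, None, 30, None, None, 32]
Definition: a tree is height-balanced if, at every node, |h(left) - h(right)| <= 1 (empty subtree has height -1).
Bottom-up per-node check:
  node 1: h_left=-1, h_right=-1, diff=0 [OK], height=0
  node 3: h_left=-1, h_right=-1, diff=0 [OK], height=0
  node 19: h_left=-1, h_right=-1, diff=0 [OK], height=0
  node 32: h_left=-1, h_right=-1, diff=0 [OK], height=0
  node 30: h_left=-1, h_right=0, diff=1 [OK], height=1
  node 35: h_left=1, h_right=-1, diff=2 [FAIL (|1--1|=2 > 1)], height=2
  node 40: h_left=2, h_right=-1, diff=3 [FAIL (|2--1|=3 > 1)], height=3
  node 24: h_left=0, h_right=3, diff=3 [FAIL (|0-3|=3 > 1)], height=4
  node 46: h_left=-1, h_right=-1, diff=0 [OK], height=0
  node 43: h_left=4, h_right=0, diff=4 [FAIL (|4-0|=4 > 1)], height=5
  node 12: h_left=0, h_right=5, diff=5 [FAIL (|0-5|=5 > 1)], height=6
  node 2: h_left=0, h_right=6, diff=6 [FAIL (|0-6|=6 > 1)], height=7
Node 35 violates the condition: |1 - -1| = 2 > 1.
Result: Not balanced
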